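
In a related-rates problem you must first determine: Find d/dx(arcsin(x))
d/dx[arcsin(u)]=u'/√(1-u²), u=x, u'=1

Answer: 1/√(1-x²)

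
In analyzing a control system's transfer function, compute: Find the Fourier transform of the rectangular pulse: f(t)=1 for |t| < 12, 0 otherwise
F(omega)=integral from -12 to 12 of e^(-j*omega*t) dt
=2*sin(12*omega)/omega=24*sinc(12*omega/pi)

Answer: 2*sin(12*omega)/omega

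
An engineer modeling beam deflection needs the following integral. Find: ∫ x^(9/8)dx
Power rule: ∫ x^(9/8) dx=x^(17/8)/(17/8) + C

Answer: (8/17)·x^(17/8) + C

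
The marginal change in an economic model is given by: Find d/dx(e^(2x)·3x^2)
Product rule: (fg)'=f'g+fg'
f=e^(2x), f'=2·e^(2x)
g=3x^2, g'=6x

Answer: 6·e^(2x)·x^2+6·e^(2x)·x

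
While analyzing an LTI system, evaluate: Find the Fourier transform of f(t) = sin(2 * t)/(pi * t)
sin(W * t)/(pi * t)=(W/pi) * sinc(W * t/pi) is the impulse response of the ideal low-pass filter with cutoff W (here W=2).
Its Fourier transform is a rectangular function:
F(omega)=1 for |omega| < 2, 0 otherwise

Answer: rect(omega/4) [i.e., 1 for |omega| < 2, 0 otherwise]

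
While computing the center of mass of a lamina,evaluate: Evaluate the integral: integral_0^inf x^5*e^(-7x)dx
This is a Gamma integral. Substitute u=7x (du=7 dx):
integral_0^inf x^5 * e^(-7x) dx=(1/7^6) integral_0^inf u^5 * e^(-u) du
=Gamma(6)/7^6=5!/7^6=120/117649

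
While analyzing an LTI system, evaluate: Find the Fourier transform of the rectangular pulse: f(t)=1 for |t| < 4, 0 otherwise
F(omega)=integral from -4 to 4 of e^(-j * omega * t) dt
=2 * sin(4 * omega)/omega=8 * sinc(4 * omega/pi)

Answer: 2 * sin(4 * omega)/omega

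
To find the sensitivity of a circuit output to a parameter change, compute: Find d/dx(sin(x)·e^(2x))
Product rule: (fg)' = f'g+fg'
f = sin(x), f' = cos(x)
g = e^(2x), g' = 2·e^(2x)

Answer: cos(x)·e^(2x)+2·sin(x)·e^(2x)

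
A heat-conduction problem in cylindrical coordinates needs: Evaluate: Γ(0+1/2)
Γ(1/2) = √π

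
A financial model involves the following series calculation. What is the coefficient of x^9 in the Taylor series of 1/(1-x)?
1/(1-x) = Σ x^n for |x|<1
All coefficients are 1

Answer: 1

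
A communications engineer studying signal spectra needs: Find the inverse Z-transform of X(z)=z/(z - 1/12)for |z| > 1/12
Standard pair: z/(z-a) <-> a^n*u[n] for causal signals
With a=1/12: x[n]=(1/12)^n*u[n]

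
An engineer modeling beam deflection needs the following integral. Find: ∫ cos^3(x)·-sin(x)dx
Let u=cos(x), du=-sin(x) dx
∫ u^3 du=u^4/4+C

Answer: cos^4(x)/4+C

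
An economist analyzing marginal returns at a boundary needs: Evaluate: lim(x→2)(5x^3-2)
Polynomial is continuous, so substitute x = 2:
5·2^3-2 = 38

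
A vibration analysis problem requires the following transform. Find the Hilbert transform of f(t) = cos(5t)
The Hilbert transform shifts each frequency component by -pi/2.
H{cos(wt)}=sin(wt)
With w=5: H{cos(5t)}=sin(5t)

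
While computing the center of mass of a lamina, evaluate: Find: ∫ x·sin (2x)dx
By parts: u = x, dv = sin(2x) dx
du = dx, v = -cos(2x)/2
= -x·cos(2x)/2 + sin(2x)/2² + C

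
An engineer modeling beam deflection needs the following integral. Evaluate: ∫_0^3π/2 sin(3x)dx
Antiderivative: -cos(3x)/3
Evaluate at bounds: [-cos(3·3π/2)/3] - [-cos(3·0)/3]
= (-(0) + (1))/3 = 1/3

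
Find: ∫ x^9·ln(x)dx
By parts: u=ln(x), dv=x^9 dx
du=1/x dx, v=x^10/10
=x^10·ln(x)/10 - ∫ x^9/10 dx
=x^10·ln(x)/10 - x^10/100 + C

Answer: x^10(ln(x)/10 - 1/100) + C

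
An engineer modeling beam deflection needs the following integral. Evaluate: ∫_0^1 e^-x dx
Antiderivative: -e^-x
Evaluate: -(e^-1-1)

Answer: (e^-1-1)/(-1)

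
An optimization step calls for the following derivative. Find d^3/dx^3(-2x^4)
Apply power rule 3 times:
d^1: -8x^3
d^2: -24x^2
d^3: -48x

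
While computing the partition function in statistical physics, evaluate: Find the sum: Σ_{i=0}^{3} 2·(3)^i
Geometric series: S = a(1 - r^n)/(1 - r)
a = 2, r = 3, n = 4
S = 2(1 - 81)/-2 = 80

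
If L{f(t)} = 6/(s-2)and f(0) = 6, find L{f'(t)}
L{f'(t)}=s·F(s) - f(0)=6s/(s-2)-6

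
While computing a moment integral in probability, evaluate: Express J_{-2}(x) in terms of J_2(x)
For integer n: J_{-n}(x)=(-1)^n J_n(x)
With n=2: J_{-2}(x)=(-1)^2 J_2(x)=J_2(x)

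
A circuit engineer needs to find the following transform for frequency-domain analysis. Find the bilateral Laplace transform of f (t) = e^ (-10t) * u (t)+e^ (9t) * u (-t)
For e^(-10t)*u(t): L = 1/(s+10), Re(s) > -10
For e^(9t)*u(-t): L = -1/(s-9), Re(s) < 9
Combined: F(s) = 1/(s+10)-1/(s-9), -10 < Re(s) < 9

Answer: 1/(s+10)-1/(s-9), ROC: -10 < Re(s) < 9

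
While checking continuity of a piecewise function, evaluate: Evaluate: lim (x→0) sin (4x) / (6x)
L'Hôpital (0/0): lim 4cos(4x)/6 = 4/6

Answer: 2/3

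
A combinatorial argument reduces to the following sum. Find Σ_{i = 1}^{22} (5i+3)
= 5·Σ i+3·22 = 5·253+66 = 1331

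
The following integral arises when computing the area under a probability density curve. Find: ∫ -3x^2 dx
Using power rule: ∫ -3x^2 dx=-3/3 x^3 + C=-x^3 + C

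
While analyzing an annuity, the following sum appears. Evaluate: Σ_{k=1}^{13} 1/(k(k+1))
Partial fractions: 1/(k(k + 1)) = 1/k - 1/(k + 1)
Telescoping sum: 1(1 - 1/14) = 1·13/14

Answer: 13/14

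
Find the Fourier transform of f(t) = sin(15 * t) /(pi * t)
sin(W*t)/(pi*t)=(W/pi)*sinc(W*t/pi) is the impulse response of the ideal low-pass filter with cutoff W (here W=15).
Its Fourier transform is a rectangular function:
F(omega)=1 for |omega| < 15, 0 otherwise

Answer: rect(omega/30) [i.e., 1 for |omega| < 15, 0 otherwise]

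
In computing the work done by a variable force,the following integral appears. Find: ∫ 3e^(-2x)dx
Since d/dx[e^(-2x)]=-2e^(-2x), we get -3/2 e^(-2x) + C

Answer: (-3/2)e^(-2x) + C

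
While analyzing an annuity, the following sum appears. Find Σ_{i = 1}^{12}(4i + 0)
= 4·Σ i+0·12 = 4·78+0 = 312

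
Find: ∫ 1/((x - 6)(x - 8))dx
Partial fractions: 1/((x-6)(x-8))=A/(x-6) + B/(x-8)
A=-1/2, B=1/2
∫ [-1/2· 1/(x-6) + 1/2· 1/(x-8)] dx
=(1/2)[ln|x-8| - ln|x-6|] + C

Answer: (1/2)·ln|(x-8)/(x-6)| + C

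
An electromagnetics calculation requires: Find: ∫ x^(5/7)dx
Power rule: ∫ x^(5/7) dx=x^(12/7)/(12/7) + C

Answer: (7/12)·x^(12/7) + C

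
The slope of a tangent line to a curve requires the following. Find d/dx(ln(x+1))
Chain rule: d/dx[ln(u)]=u'/u where u=x+1
u'=1

Answer: (1)/(x+1)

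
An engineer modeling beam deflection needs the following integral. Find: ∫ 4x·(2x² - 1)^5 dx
Let u = 2x² - 1, du = 4x dx
∫ u^5 du = u^6/6+C

Answer: (2x² - 1)^6/6+C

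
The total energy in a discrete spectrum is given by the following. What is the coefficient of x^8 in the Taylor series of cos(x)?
cos(x)=Σ (-1)^k x^(2k)/(2k)!
For x^8: (-1)^4/8!=1/40320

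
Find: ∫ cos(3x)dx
Using substitution u=3x: ∫ cos(u) du/3=sin(u)/3+C

Answer: (1/3)sin(3x)+C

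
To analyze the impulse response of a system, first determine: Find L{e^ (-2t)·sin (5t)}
First shifting: L{e^(at)f(t)}=F(s-a)
L{sin(5t)}=5/(s² + 25)
Shift: 5/((s + 2)² + 25)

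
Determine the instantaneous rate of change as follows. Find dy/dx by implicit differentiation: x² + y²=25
Differentiate both sides: 2x + 2y·(dy/dx) = 0
Solve: dy/dx = -2x/(2y) = -x/y

Answer: dy/dx = -x/y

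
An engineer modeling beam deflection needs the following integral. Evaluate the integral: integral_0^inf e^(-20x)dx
integral_0^inf e^(-20x) dx=[-1/20*e^(-20x)]_0^inf
=0 - (-1/20)=1/20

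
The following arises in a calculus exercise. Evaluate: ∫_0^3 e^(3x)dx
Antiderivative: (1/3)e^(3x)
Evaluate: (1/3)(e^9 - 1)

Answer: (e^9 - 1)/3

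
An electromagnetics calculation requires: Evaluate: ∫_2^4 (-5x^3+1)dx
Step 1: Find antiderivative F(x) = (-5/4)x^4 + x
Step 2: F(4) - F(2) = -316 - (-18) = -298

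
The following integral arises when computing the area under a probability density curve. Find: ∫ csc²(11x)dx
Since d/dx[-cot(11x)] = 11csc²(11x), integral = -cot(11x)/11 + C

Answer: (-1/11)cot(11x) + C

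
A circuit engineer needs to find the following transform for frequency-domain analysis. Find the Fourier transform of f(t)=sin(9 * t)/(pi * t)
sin(W * t)/(pi * t)=(W/pi) * sinc(W * t/pi) is the impulse response of the ideal low-pass filter with cutoff W (here W=9).
Its Fourier transform is a rectangular function:
F(omega)=1 for |omega| < 9, 0 otherwise

Answer: rect(omega/18) [i.e., 1 for |omega| < 9, 0 otherwise]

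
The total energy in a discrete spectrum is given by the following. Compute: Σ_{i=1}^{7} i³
Using formula: Σ i^3=[n(n+1)/2]²=[7·8/2]²=784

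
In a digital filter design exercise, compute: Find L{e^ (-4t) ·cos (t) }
First shifting: L{e^(at)f(t)} = F(s-a)
L{cos(t)} = s/(s²+1)
Shift: (s+4)/((s+4)²+1)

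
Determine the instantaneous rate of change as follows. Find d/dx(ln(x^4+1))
Chain rule: d/dx[ln(u)]=u'/u where u=x^4+1
u'=4x^3

Answer: (4x^3)/(x^4+1)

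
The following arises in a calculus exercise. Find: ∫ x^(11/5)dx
Power rule: ∫ x^(11/5) dx=x^(16/5)/(16/5)+C

Answer: (5/16)·x^(16/5)+C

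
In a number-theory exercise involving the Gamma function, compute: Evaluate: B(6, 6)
B(x,y) = Γ(x)Γ(y)/Γ(x+y) = (x-1)!(y-1)!/(x+y-1)!
B(6,6) = 5!·5!/11! = 1/2772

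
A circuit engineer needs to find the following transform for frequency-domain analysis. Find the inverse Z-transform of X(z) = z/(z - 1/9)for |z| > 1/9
Standard pair: z/(z-a) <-> a^n*u[n] for causal signals
With a=1/9: x[n]=(1/9)^n*u[n]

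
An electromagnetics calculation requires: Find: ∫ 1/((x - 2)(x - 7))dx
Partial fractions: 1/((x-2)(x-7))=A/(x-2) + B/(x-7)
A=-1/5, B=1/5
∫ [-1/5· 1/(x-2) + 1/5· 1/(x-7)] dx
=(1/5)[ln|x-7| - ln|x-2|] + C

Answer: (1/5)·ln|(x-7)/(x-2)| + C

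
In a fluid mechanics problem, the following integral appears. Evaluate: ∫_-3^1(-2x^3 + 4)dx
Step 1: Find antiderivative F(x) = (-1/2)x^4 + 4x
Step 2: F(1) - F(-3) = 7/2 - (-105/2) = 56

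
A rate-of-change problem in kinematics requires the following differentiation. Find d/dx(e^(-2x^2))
Chain rule: d/dx[e^u]=e^u · u' where u=-2x^2
u'=-4x

Answer: -4x·e^(-2x^2)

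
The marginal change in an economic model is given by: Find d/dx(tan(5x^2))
Chain rule: d/dx[tan(u)]=sec²(u)·u' where u=5x^2
u'=10x

Answer: 10x·sec²(5x^2)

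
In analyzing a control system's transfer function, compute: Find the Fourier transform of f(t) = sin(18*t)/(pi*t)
sin(W * t)/(pi * t)=(W/pi) * sinc(W * t/pi) is the impulse response of the ideal low-pass filter with cutoff W (here W=18).
Its Fourier transform is a rectangular function:
F(omega)=1 for |omega| < 18, 0 otherwise

Answer: rect(omega/36) [i.e., 1 for |omega| < 18, 0 otherwise]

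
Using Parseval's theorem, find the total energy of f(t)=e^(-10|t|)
Parseval's theorem: E=integral |f(t)|^2 dt=(1/2pi) integral |F(omega)|^2 domega
E=integral_{-inf}^{inf} e^(-20|t|) dt=2*integral_0^inf e^(-20t) dt=2/(2*10)=1/10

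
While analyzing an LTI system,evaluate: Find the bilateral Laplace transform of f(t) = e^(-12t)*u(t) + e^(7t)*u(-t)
For e^(-12t)*u(t): L = 1/(s+12), Re(s) > -12
For e^(7t)*u(-t): L = -1/(s-7), Re(s) < 7
Combined: F(s) = 1/(s+12)-1/(s-7), -12 < Re(s) < 7

Answer: 1/(s+12)-1/(s-7), ROC: -12 < Re(s) < 7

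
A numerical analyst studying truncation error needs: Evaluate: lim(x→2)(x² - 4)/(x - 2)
Factor: (x² - 4)=(x-2)(x + 2)
Cancel (x-2): lim(x→2) (x + 2)=4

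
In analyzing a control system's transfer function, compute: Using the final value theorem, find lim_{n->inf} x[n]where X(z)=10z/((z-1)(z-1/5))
Final value theorem: lim x[n]=lim_{z->1} (z-1) * X(z)
(z-1) * X(z)=10z/(z-1/5)
As z->1: 10/(1-1/5)=10/(4/5)=25/2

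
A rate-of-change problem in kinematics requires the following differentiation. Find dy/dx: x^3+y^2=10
Differentiate: 3x^2+2y·(dy/dx)=0
dy/dx=-3x^2/(2y)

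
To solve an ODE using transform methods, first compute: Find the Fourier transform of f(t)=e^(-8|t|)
Using the standard pair: F{e^(-a|t|)} = 2a/(a^2+omega^2)
With a = 8: F(omega) = 16/(64+omega^2)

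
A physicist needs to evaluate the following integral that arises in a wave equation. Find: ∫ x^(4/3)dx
Power rule: ∫ x^(4/3) dx=x^(7/3)/(7/3) + C

Answer: (3/7)·x^(7/3) + C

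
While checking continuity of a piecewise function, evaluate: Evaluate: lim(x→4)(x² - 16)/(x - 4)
Factor: (x² - 16) = (x-4)(x + 4)
Cancel (x-4): lim(x→4) (x + 4) = 8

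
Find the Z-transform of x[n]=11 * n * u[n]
Z{n * u[n]} = z/(z-1)^2
By linearity: Z{11 * n * u[n]} = 11z/(z-1)^2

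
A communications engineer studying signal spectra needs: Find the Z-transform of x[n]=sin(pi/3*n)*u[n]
Z{sin(w0 * n) * u[n]}=z * sin(w0)/(z^2 - 2z * cos(w0) + 1)
With w0=pi/3: X(z)=z * sin(pi/3)/(z^2 - 2z * cos(pi/3) + 1)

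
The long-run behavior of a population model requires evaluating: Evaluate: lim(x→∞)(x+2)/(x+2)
Divide numerator and denominator by x:
lim (1 + 2/x)/(1 + 2/x) = 1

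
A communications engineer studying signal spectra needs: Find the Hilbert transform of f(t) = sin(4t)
The Hilbert transform shifts each frequency component by -pi/2.
H{sin(wt)} = -cos(wt)
With w = 4: H{sin(4t)} = -cos(4t)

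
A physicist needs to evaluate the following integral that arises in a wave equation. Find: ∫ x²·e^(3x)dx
Integration by parts twice:
First: u = x², dv = e^(3x) dx => x²e^(3x)/3 - (2/3)∫ xe^(3x) dx
Second (∫ xe^(3x) dx): xe^(3x)/3 - e^(3x)/9
Combining: e^(3x)(x²/3 - 2x/9 + 2/27) + C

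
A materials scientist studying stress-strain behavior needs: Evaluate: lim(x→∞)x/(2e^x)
Apply L'Hôpital 1 times (∞/∞ each time):
Eventually get 1!/(2e^x) → 0

Answer: 0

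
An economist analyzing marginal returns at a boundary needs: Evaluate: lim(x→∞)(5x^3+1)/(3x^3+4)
Divide numerator and denominator by x^3:
lim (5+1/x^3)/(3+4/x^3)=5/3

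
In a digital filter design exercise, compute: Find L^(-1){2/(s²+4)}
L^(-1){w/(s²+w²)} = sin(wt)
Here w = 2

Answer: sin(2t)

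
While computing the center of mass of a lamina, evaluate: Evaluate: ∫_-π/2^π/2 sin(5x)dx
Antiderivative: -cos(5x)/5
Evaluate at bounds: [-cos(5·π/2)/5] - [-cos(5·-π/2)/5]
= (-(0) + (0))/5 = 0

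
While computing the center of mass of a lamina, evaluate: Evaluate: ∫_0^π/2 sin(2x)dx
Antiderivative: -cos(2x)/2
Evaluate at bounds: [-cos(2·π/2)/2] - [-cos(2·0)/2]
=(-(-1) + (1))/2=1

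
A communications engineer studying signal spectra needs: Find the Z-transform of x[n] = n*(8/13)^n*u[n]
Using the property Z{n * a^n * u[n]}=az/(z-a)^2
With a=8/13: X(z)=(8/13)z/(z - 8/13)^2, |z| > 8/13

Answer: (8/13)z/(z - 8/13)^2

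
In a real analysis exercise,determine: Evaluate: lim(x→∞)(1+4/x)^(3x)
Rewrite as [(1 + 4/x)^x]^3.
lim(1 + 4/x)^x = e^4, so limit = (e^4)^3 = e^12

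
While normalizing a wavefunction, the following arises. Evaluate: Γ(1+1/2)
Γ(n + 1/2)=(2n)!√π/(4^n·n!)
=2√π/(4·1)=(1/2)·√π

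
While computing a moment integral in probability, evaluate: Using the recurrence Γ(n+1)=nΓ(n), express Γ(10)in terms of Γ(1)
Γ(10) = 9Γ(9) = 9·8Γ(8) = ... = 9!·Γ(1) = 362880·Γ(1)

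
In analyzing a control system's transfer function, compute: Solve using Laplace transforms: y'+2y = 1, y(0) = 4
Take L of both sides: sY(s)-4+2Y(s) = 1/s
Y(s)(s+2) = 1/s+4
Y(s) = 1/(s(s+2))+4/(s+2)
Partial fractions: 1/(s(s+2)) = (1/2)/s - (1/2)/(s+2)
So Y(s) = (1/2)/s+(7/2)/(s+2)
Inverse transform (L^(-1){1/s} = 1, L^(-1){1/(s+2)} = e^(-2t)):

Answer: y(t) = 1/2+(7/2)·e^(-2t)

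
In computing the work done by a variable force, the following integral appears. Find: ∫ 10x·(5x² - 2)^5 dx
Let u=5x² - 2, du=10x dx
∫ u^5 du=u^6/6+C

Answer: (5x² - 2)^6/6+C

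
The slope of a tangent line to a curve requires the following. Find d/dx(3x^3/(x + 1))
Quotient rule: (f/g)'=(f'g - fg')/g²
f=3x^3, f'=9x^2
g=x+1, g'=1

Answer: (9x^2·(x+1)-3x^3)/(x+1)²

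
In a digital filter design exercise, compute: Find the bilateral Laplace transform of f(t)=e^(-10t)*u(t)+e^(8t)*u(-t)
For e^(-10t)*u(t): L = 1/(s + 10), Re(s) > -10
For e^(8t)*u(-t): L = -1/(s-8), Re(s) < 8
Combined: F(s) = 1/(s + 10) - 1/(s-8), -10 < Re(s) < 8

Answer: 1/(s + 10) - 1/(s-8), ROC: -10 < Re(s) < 8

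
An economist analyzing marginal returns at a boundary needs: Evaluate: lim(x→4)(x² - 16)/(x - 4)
Factor: (x² - 16)=(x-4)(x + 4)
Cancel (x-4): lim(x→4) (x + 4)=8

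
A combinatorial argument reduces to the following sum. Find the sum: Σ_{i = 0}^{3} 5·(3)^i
Geometric series: S = a(1 - r^n)/(1 - r)
a = 5, r = 3, n = 4
S = 5(1-81)/-2 = 200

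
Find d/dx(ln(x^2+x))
Chain rule: d/dx[ln(u)]=u'/u where u=x^2 + x
u'=2x + 1

Answer: (2x + 1)/(x^2 + x)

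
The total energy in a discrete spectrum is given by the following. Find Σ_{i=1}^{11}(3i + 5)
=3·Σ i + 5·11=3·66 + 55=253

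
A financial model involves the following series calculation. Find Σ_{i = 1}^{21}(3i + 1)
=3·Σ i+1·21=3·231+21=714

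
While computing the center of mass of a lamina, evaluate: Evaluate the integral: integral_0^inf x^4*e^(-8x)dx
This is a Gamma integral. Substitute u=8x (du=8 dx):
integral_0^inf x^4 * e^(-8x) dx=(1/8^5) integral_0^inf u^4 * e^(-u) du
=Gamma(5)/8^5=4!/8^5=24/32768

Answer: 3/4096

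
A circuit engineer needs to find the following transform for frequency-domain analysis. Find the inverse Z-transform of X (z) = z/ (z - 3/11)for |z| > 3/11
Standard pair: z/(z-a) <-> a^n*u[n] for causal signals
With a = 3/11: x[n] = (3/11)^n*u[n]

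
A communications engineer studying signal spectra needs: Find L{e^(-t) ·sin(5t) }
First shifting: L{e^(at)f(t)} = F(s-a)
L{sin(5t)} = 5/(s²+25)
Shift: 5/((s+1)²+25)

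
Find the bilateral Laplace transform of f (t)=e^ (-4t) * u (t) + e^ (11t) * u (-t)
For e^(-4t) * u(t): L=1/(s + 4), Re(s) > -4
For e^(11t) * u(-t): L=-1/(s-11), Re(s) < 11
Combined: F(s)=1/(s + 4) - 1/(s-11), -4 < Re(s) < 11

Answer: 1/(s + 4) - 1/(s-11), ROC: -4 < Re(s) < 11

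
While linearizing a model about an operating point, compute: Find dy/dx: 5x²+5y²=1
Differentiate: 10x + 10y·(dy/dx)=0
dy/dx=-10x/(10y)=-1·(x/y)

Answer: dy/dx=-1·(x/y)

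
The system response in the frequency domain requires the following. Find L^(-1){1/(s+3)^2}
L^(-1){1/(s-a)^n}=t^(n-1)·e^(at)/(n-1)!
Here a=-3, n=2: t^1·e^(-3t)/1

Answer: t·e^(-3t)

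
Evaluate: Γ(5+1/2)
Γ(n + 1/2)=(2n)!√π/(4^n·n!)
=3628800√π/(1024·120)=(945/32)·√π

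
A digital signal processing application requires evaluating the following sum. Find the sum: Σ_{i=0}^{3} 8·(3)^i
Geometric series: S=a(1 - r^n)/(1 - r)
a=8, r=3, n=4
S=8(1 - 81)/-2=320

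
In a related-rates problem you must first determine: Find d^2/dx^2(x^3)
Apply power rule 2 times:
d^1: 3x^2
d^2: 6x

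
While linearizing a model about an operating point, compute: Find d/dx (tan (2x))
Chain rule: d/dx[tan(u)]=sec²(u)·u' where u=2x
u'=2

Answer: 2·sec²(2x)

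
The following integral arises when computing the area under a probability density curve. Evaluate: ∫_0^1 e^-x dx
Antiderivative: -e^-x
Evaluate: -(e^-1-1)

Answer: (e^-1-1)/(-1)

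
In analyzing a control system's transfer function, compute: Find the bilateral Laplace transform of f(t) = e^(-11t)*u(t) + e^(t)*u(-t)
For e^(-11t) * u(t): L=1/(s+11), Re(s) > -11
For e^(t) * u(-t): L=-1/(s-1), Re(s) < 1
Combined: F(s)=1/(s+11)-1/(s-1), -11 < Re(s) < 1

Answer: 1/(s+11)-1/(s-1), ROC: -11 < Re(s) < 1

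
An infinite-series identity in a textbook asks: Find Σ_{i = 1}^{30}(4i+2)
=4·Σ i+2·30=4·465+60=1920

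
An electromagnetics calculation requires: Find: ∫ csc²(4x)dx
Since d/dx[-cot(4x)]=4csc²(4x), integral=-cot(4x)/4+C

Answer: (-1/4)cot(4x)+C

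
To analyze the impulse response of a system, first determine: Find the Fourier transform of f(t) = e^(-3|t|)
Using the standard pair: F{e^(-a|t|)} = 2a/(a^2+omega^2)
With a = 3: F(omega) = 6/(9+omega^2)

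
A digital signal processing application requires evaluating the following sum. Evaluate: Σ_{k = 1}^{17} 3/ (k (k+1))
Partial fractions: 3/(k(k+1)) = 3/k - 3/(k+1)
Telescoping sum: 3(1-1/18) = 3·17/18

Answer: 17/6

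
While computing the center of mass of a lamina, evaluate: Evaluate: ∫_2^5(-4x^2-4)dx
Step 1: Find antiderivative F(x) = (-4/3)x^3 - 4x
Step 2: F(5) - F(2) = -560/3 - (-56/3) = -168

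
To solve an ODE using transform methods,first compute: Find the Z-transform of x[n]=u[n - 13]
Using the time-shift property: Z{u[n-13]} = z^(-13) * z/(z-1)
= z^(-12)/(z-1)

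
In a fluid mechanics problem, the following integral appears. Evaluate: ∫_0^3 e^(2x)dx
Antiderivative: (1/2)e^(2x)
Evaluate: (1/2)(e^6-1)

Answer: (e^6-1)/2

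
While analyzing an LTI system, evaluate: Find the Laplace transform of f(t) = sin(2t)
L{sin(wt)} = w/(s² + w²)
L{sin(2t)} = 2/(s² + 4)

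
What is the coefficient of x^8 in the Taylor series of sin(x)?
sin(x) has only odd powers. Coefficient of x^8 = 0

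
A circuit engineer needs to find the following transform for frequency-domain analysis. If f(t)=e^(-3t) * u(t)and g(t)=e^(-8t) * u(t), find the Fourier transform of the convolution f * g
By the convolution theorem: F{f * g}=F(omega) * G(omega)
F(omega)=1/(3 + j * omega), G(omega)=1/(8 + j * omega)
F{f * g}=1/((3 + j * omega)(8 + j * omega))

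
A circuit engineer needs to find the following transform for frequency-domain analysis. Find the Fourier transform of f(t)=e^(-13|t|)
Using the standard pair: F{e^(-a|t|)} = 2a/(a^2 + omega^2)
With a = 13: F(omega) = 26/(169 + omega^2)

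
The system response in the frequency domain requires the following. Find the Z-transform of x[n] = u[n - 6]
Using the time-shift property: Z{u[n-6]} = z^(-6) * z/(z-1)
= z^(-5)/(z-1)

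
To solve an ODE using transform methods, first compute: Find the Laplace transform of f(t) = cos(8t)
L{cos(wt)} = s/(s²+w²)
L{cos(8t)} = s/(s²+64)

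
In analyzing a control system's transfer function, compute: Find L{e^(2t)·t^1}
First shifting: L{e^(at)f(t)}=F(s-a)
L{t^1}=1/s^2
Shift s → s-2: 1/(s-2)^2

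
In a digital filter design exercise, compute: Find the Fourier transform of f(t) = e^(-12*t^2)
The Fourier transform of a Gaussian e^(-a * t^2) is sqrt(pi/a) * e^(-omega^2/(4a)).
With a = 12: F(omega) = sqrt(pi/12) * e^(-omega^2/48)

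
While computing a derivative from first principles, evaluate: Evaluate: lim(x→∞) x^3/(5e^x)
Apply L'Hôpital 3 times (∞/∞ each time):
Eventually get 3!/(5e^x) → 0

Answer: 0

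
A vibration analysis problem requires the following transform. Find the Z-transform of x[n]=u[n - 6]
Using the time-shift property: Z{u[n-6]}=z^(-6)*z/(z-1)
=z^(-5)/(z-1)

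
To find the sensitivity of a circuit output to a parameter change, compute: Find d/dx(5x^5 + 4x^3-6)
Power rule: d/dx(ax^n) = n·a·x^(n-1)
Term by term: 25·x^4 + 12·x^2

Answer: 25x^4 + 12x^2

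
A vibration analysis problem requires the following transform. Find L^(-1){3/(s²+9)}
L^(-1){w/(s²+w²)}=sin(wt)
Here w=3

Answer: sin(3t)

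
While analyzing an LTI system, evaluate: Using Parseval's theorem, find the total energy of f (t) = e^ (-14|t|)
Parseval's theorem: E = integral |f(t)|^2 dt = (1/2pi) integral |F(omega)|^2 domega
E = integral_{-inf}^{inf} e^(-28|t|) dt = 2*integral_0^inf e^(-28t) dt = 2/(2*14) = 1/14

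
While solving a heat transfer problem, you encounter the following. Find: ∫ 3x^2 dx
Using power rule: ∫ 3x^2 dx=3/3 x^3+C=x^3+C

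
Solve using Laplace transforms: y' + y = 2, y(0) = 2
Take L of both sides: sY(s) - 2 + Y(s)=2/s
Y(s)(s + 1)=2/s + 2
Y(s)=2/(s(s + 1)) + 2/(s + 1)
Partial fractions: 2/(s(s + 1))=2/s - 2/(s + 1)
So Y(s)=2/s
Inverse transform (L^(-1){1/s}=1, L^(-1){1/(s + 1)}=e^(-t)):

Answer: y(t)=2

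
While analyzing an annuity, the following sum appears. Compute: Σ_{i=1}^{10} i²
Using formula: Σ i^2 = n(n+1)(2n+1)/6 = 10·11·21/6 = 385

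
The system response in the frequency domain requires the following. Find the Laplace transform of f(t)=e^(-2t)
L{e^(at)} = 1/(s-a)
L{e^(-2t)} = 1/(s + 2)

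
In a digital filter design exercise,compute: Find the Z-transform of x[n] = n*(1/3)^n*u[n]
Using the property Z{n * a^n * u[n]} = az/(z-a)^2
With a = 1/3: X(z) = (1/3)z/(z - 1/3)^2, |z| > 1/3

Answer: (1/3)z/(z - 1/3)^2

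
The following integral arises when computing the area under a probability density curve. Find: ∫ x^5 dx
Using power rule: ∫ x^5 dx=1/6 x^6 + C=(1/6)x^6 + C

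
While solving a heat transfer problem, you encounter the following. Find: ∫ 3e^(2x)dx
Since d/dx[e^(2x)]=2e^(2x), we get 3/2 e^(2x)+C

Answer: (3/2)e^(2x)+C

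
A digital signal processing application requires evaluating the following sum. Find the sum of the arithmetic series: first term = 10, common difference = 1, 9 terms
Last term: a_n = 10 + (9 - 1)·1 = 18
Sum = n(a_1 + a_n)/2 = 9(10 + 18)/2 = 126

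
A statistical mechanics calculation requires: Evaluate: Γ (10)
Γ(n) = (n-1)! for positive integers
Γ(10) = 9! = 362880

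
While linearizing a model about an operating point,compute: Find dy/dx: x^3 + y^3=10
Differentiate: 3x^2 + 3y^2·(dy/dx) = 0
dy/dx = -3x^2/(3y^2)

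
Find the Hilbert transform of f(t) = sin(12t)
The Hilbert transform shifts each frequency component by -pi/2.
H{sin(wt)} = -cos(wt)
With w = 12: H{sin(12t)} = -cos(12t)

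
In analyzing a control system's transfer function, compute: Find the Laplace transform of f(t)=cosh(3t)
L{cosh(at)}=s/(s²-a²)
L{cosh(3t)}=s/(s²-9)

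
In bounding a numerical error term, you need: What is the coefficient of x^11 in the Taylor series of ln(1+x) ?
ln(1 + x) = Σ (-1)^(n + 1) x^n/n
Coefficient of x^11 = (-1)^12/11 = 1/11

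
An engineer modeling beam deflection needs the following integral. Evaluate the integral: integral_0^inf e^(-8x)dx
integral_0^inf e^(-8x) dx=[-1/8 * e^(-8x)]_0^inf
=0 - (-1/8)=1/8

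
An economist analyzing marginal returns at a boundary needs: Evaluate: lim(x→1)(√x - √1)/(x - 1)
Multiply by conjugate (√x+√1)/(√x+√1):
= (x - 1)/((x - 1)(√x+√1)) = 1/(√x+√1)
As x → 1: 1/(2√1)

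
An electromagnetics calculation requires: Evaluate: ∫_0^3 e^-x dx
Antiderivative: -e^-x
Evaluate: -(e^-3-1)

Answer: (e^-3-1)/(-1)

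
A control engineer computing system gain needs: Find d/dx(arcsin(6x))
d/dx[arcsin(u)]=u'/√(1-u²), u=6x, u'=6

Answer: 6/√(1-36x²)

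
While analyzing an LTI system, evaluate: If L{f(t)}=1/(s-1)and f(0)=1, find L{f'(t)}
L{f'(t)}=s·F(s) - f(0)=s/(s-1)-1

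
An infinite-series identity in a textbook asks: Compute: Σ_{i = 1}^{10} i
Using formula: Σ i^1=n(n+1)/2=10·11/2=55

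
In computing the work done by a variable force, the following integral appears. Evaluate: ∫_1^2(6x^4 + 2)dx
Step 1: Find antiderivative F(x) = (6/5)x^5+2x
Step 2: F(2) - F(1) = 212/5 - (16/5) = 196/5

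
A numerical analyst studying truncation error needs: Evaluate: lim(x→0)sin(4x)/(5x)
L'Hôpital (0/0): lim 4cos(4x)/5 = 4/5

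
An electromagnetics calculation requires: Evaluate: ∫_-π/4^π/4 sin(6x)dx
Antiderivative: -cos(6x)/6
Evaluate at bounds: [-cos(6·π/4)/6] - [-cos(6·-π/4)/6]
=(-(0)+(0))/6=0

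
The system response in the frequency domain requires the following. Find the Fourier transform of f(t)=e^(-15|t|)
Using the standard pair: F{e^(-a|t|)}=2a/(a^2 + omega^2)
With a=15: F(omega)=30/(225 + omega^2)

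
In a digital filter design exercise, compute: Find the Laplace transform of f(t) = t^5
L{t^n} = n!/s^(n+1)
L{t^5} = 5!/s^6 = 120/s^6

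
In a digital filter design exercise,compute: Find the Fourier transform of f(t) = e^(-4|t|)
Using the standard pair: F{e^(-a|t|)}=2a/(a^2 + omega^2)
With a=4: F(omega)=8/(16 + omega^2)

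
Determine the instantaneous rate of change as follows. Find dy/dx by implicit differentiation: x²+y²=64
Differentiate both sides: 2x + 2y·(dy/dx) = 0
Solve: dy/dx = -2x/(2y) = -x/y

Answer: dy/dx = -x/y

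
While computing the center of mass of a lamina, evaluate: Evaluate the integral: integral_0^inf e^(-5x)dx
integral_0^inf e^(-5x) dx=[-1/5 * e^(-5x)]_0^inf
=0 - (-1/5)=1/5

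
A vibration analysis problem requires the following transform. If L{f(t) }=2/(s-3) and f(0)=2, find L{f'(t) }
L{f'(t)} = s·F(s) - f(0) = 2s/(s-3) - 2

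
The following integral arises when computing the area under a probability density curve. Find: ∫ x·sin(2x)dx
By parts: u = x, dv = sin(2x) dx
du = dx, v = -cos(2x)/2
= -x·cos(2x)/2+sin(2x)/2²+C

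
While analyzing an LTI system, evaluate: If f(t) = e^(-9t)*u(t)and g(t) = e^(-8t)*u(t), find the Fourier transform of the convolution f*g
By the convolution theorem: F{f*g}=F(omega)*G(omega)
F(omega)=1/(9+j*omega), G(omega)=1/(8+j*omega)
F{f*g}=1/((9+j*omega)(8+j*omega))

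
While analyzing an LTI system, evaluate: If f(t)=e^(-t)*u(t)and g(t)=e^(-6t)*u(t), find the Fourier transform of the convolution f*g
By the convolution theorem: F{f*g} = F(omega)*G(omega)
F(omega) = 1/(1+j*omega), G(omega) = 1/(6+j*omega)
F{f*g} = 1/((1+j*omega)(6+j*omega))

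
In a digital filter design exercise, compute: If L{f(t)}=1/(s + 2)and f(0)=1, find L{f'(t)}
L{f'(t)} = s·F(s) - f(0) = s/(s + 2) - 1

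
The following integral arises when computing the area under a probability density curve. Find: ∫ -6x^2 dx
Using power rule: ∫ -6x^2 dx = -6/3 x^3 + C = -2x^3 + C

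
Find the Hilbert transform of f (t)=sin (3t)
The Hilbert transform shifts each frequency component by -pi/2.
H{sin(wt)} = -cos(wt)
With w = 3: H{sin(3t)} = -cos(3t)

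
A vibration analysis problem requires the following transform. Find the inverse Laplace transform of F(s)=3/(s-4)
L^(-1){3/(s-a)}=c·e^(at)
Here a=4, c=3

Answer: 3e^(4t)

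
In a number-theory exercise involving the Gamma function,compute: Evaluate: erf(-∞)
erf(-∞)=-1 (the error function is odd, so erf(-∞)=-erf(∞)=-1)

Answer: -1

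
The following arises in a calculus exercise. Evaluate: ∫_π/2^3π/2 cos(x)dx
Antiderivative: sin(x)
Evaluate at bounds: [sin(1·3π/2)/1] - [sin(1·π/2)/1]
= ((-1) - (1))/1 = -2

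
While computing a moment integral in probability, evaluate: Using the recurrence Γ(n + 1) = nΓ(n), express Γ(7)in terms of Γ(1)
Γ(7)=6Γ(6)=6·5Γ(5)=...=6!·Γ(1)=720·Γ(1)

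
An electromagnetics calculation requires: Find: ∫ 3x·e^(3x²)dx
Let u = 3x², du = 6x dx
∫ (1/2)e^u du = e^u/2 + C

Answer: e^(3x²)/2 + C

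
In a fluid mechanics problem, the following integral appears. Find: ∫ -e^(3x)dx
Since d/dx[e^(3x)] = 3e^(3x), we get -1/3 e^(3x) + C

Answer: (-1/3)e^(3x) + C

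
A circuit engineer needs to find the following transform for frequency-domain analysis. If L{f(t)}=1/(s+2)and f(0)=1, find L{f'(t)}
L{f'(t)} = s·F(s) - f(0) = s/(s+2)-1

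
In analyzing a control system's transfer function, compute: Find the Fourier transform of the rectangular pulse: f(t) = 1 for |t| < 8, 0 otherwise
F(omega) = integral from -8 to 8 of e^(-j * omega * t) dt
= 2 * sin(8 * omega)/omega = 16 * sinc(8 * omega/pi)

Answer: 2 * sin(8 * omega)/omega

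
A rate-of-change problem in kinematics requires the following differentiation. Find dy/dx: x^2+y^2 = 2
Differentiate: 2x+2y·(dy/dx)=0
dy/dx=-2x/(2y)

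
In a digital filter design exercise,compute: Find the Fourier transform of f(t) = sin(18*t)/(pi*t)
sin(W * t)/(pi * t) = (W/pi) * sinc(W * t/pi) is the impulse response of the ideal low-pass filter with cutoff W (here W = 18).
Its Fourier transform is a rectangular function:
F(omega) = 1 for |omega| < 18, 0 otherwise

Answer: rect(omega/36) [i.e., 1 for |omega| < 18, 0 otherwise]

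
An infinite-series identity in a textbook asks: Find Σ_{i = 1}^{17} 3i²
=3·n(n+1)(2n+1)/6=3·17·18·35/6=5355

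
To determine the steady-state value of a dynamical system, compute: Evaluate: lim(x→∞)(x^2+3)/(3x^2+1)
Divide numerator and denominator by x^2:
lim (1 + 3/x^2)/(3 + 1/x^2)=1/3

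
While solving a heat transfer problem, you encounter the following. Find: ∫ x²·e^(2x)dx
Integration by parts twice:
First: u=x², dv=e^(2x) dx => x²e^(2x)/2 - (2/2)∫ xe^(2x) dx
Second (∫ xe^(2x) dx): xe^(2x)/2 - e^(2x)/4
Combining: e^(2x)(x²/2 - 2x/4 + 2/8) + C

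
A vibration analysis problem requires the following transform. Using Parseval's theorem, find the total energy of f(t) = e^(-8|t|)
Parseval's theorem: E = integral |f(t)|^2 dt = (1/2pi) integral |F(omega)|^2 domega
E = integral_{-inf}^{inf} e^(-16|t|) dt = 2*integral_0^inf e^(-16t) dt = 2/(2*8) = 1/8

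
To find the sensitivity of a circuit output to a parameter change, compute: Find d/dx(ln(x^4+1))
Chain rule: d/dx[ln(u)]=u'/u where u=x^4 + 1
u'=4x^3

Answer: (4x^3)/(x^4 + 1)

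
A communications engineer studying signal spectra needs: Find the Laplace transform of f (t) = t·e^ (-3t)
L{t·e^(at)}=1/(s-a)²
L{t·e^(-3t)}=1/(s + 3)²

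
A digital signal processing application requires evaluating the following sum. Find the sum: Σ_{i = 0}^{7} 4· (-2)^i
Geometric series: S = a(1 - r^n)/(1 - r)
a = 4, r = -2, n = 8
S = 4(1 - 256)/3 = -340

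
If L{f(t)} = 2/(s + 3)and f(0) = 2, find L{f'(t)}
L{f'(t)}=s·F(s) - f(0)=2s/(s + 3) - 2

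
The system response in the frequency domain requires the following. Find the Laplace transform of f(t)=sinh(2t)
L{sinh(at)} = a/(s²-a²)
L{sinh(2t)} = 2/(s²-4)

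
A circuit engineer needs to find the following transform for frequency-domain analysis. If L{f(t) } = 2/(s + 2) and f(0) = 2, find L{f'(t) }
L{f'(t)}=s·F(s) - f(0)=2s/(s + 2) - 2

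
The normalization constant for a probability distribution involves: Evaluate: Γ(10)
Γ(n)=(n-1)! for positive integers
Γ(10)=9!=362880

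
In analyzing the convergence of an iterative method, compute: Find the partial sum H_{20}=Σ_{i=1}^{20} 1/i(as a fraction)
H_20 = 1+1/2+1/3+...+1/20
= 55835135/15519504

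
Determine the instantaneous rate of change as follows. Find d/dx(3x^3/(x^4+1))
Quotient rule: (f/g)' = (f'g - fg')/g²
f = 3x^3, f' = 9x^2
g = x^4+1, g' = 4x^3

Answer: (9x^2·(x^4+1)-12x^6)/(x^4+1)²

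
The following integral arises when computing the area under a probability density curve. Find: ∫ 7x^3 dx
Using power rule: ∫ 7x^3 dx = 7/4 x^4 + C = (7/4)x^4 + C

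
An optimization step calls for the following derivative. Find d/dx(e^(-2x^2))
Chain rule: d/dx[e^u]=e^u · u' where u=-2x^2
u'=-4x

Answer: -4x·e^(-2x^2)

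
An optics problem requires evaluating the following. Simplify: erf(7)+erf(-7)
erf is odd: erf(-7) = -erf(7)
erf(7) + erf(-7) = erf(7) - erf(7) = 0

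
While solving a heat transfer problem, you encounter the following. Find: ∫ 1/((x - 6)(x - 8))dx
Partial fractions: 1/((x-6)(x-8)) = A/(x-6) + B/(x-8)
A = -1/2, B = 1/2
∫ [-1/2· 1/(x-6) + 1/2· 1/(x-8)] dx
= (1/2)[ln|x-8| - ln|x-6|] + C

Answer: (1/2)·ln|(x-8)/(x-6)| + C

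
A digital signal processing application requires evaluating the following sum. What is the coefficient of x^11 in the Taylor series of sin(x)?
sin(x) = Σ (-1)^k x^(2k+1)/(2k+1)!
For x^11: (-1)^5/11! = -1/39916800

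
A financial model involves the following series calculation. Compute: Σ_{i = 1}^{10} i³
Using formula: Σ i^3 = [n(n+1)/2]² = [10·11/2]² = 3025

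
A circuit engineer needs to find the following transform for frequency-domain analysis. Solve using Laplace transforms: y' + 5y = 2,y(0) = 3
Take L of both sides: sY(s) - 3 + 5Y(s)=2/s
Y(s)(s + 5)=2/s + 3
Y(s)=2/(s(s + 5)) + 3/(s + 5)
Partial fractions: 2/(s(s + 5))=(2/5)/s - (2/5)/(s + 5)
So Y(s)=(2/5)/s + (13/5)/(s + 5)
Inverse transform (L^(-1){1/s}=1, L^(-1){1/(s + 5)}=e^(-5t)):

Answer: y(t)=2/5 + (13/5)·e^(-5t)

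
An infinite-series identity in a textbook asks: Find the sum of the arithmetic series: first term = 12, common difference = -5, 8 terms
Last term: a_n = 12+(8-1)·-5 = -23
Sum = n(a_1+a_n)/2 = 8(12+(-23))/2 = -44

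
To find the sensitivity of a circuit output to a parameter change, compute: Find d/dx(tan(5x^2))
Chain rule: d/dx[tan(u)] = sec²(u)·u' where u = 5x^2
u' = 10x

Answer: 10x·sec²(5x^2)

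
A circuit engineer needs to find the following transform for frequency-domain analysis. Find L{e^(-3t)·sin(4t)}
First shifting: L{e^(at)f(t)} = F(s-a)
L{sin(4t)} = 4/(s² + 16)
Shift: 4/((s + 3)² + 16)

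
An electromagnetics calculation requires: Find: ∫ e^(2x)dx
Since d/dx[e^(2x)] = 2e^(2x), we get 1/2 e^(2x)+C

Answer: (1/2)e^(2x)+C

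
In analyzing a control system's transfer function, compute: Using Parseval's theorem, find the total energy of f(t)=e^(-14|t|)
Parseval's theorem: E=integral |f(t)|^2 dt=(1/2pi) integral |F(omega)|^2 domega
E=integral_{-inf}^{inf} e^(-28|t|) dt=2*integral_0^inf e^(-28t) dt=2/(2*14)=1/14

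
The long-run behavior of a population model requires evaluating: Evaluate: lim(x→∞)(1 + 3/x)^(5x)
Rewrite as [(1+3/x)^x]^5.
lim(1+3/x)^x = e^3, so limit = (e^3)^5 = e^15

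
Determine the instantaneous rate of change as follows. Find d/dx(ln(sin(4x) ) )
Chain rule: d/dx[ln(u)] = u'/u where u = sin(4x)
u' = 4cos(4x)

Answer: (4cos(4x))/(sin(4x))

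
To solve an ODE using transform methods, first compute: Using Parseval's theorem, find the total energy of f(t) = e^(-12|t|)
Parseval's theorem: E = integral |f(t)|^2 dt = (1/2pi) integral |F(omega)|^2 domega
E = integral_{-inf}^{inf} e^(-24|t|) dt = 2 * integral_0^inf e^(-24t) dt = 2/(2 * 12) = 1/12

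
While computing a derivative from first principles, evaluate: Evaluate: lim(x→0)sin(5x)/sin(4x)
sin(u) ≈ u for small u:
sin(5x)/sin(4x) ≈ 5x/(4x) = 5/4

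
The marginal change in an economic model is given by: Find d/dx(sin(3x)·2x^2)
Product rule: (fg)'=f'g+fg'
f=sin(3x), f'=3·cos(3x)
g=2x^2, g'=4x

Answer: 6·cos(3x)·x^2+4·sin(3x)·x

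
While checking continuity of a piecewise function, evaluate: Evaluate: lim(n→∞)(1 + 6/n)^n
This is the definition of e^6: lim(1+6/n)^n=e^6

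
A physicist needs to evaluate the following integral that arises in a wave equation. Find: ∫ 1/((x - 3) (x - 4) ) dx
Partial fractions: 1/((x-3)(x-4))=A/(x-3)+B/(x-4)
A=-1, B=1
∫ [-1· 1/(x-3)+1· 1/(x-4)] dx
=(1)[ln|x-4| - ln|x-3|]+C

Answer: ln|(x-4)/(x-3)|+C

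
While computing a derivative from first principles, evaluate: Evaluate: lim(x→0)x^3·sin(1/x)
Squeeze theorem: -|x^3| ≤ x^3·sin(1/x) ≤ |x^3|
Since x^3 → 0 as x → 0, by squeeze theorem the limit is 0

Answer: 0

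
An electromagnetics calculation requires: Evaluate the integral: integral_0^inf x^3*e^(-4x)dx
This is a Gamma integral. Substitute u=4x (du=4 dx):
integral_0^inf x^3*e^(-4x) dx=(1/4^4) integral_0^inf u^3*e^(-u) du
=Gamma(4)/4^4=3!/4^4=6/256

Answer: 3/128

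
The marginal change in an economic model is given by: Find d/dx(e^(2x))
Chain rule: d/dx[e^u] = e^u · u' where u = 2x
u' = 2

Answer: 2·e^(2x)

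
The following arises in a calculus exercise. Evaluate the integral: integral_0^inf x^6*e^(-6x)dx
This is a Gamma integral. Substitute u = 6x (du = 6 dx):
integral_0^inf x^6 * e^(-6x) dx = (1/6^7) integral_0^inf u^6 * e^(-u) du
= Gamma(7)/6^7 = 6!/6^7 = 720/279936

Answer: 5/1944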